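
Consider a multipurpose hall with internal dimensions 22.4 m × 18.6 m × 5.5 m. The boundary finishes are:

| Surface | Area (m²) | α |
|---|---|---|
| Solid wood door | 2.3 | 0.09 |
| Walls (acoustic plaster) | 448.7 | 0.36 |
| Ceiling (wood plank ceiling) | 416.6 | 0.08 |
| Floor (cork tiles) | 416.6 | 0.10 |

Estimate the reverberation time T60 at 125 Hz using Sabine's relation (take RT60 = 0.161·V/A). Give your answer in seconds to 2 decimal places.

Summing Sᵢαᵢ: 0.207 + 161.532 + 33.328 + 41.660 → A = 236.727 sabins.
Room volume: 2291.52 m³.
RT60 = 0.161 · V / A = 0.161 × 2291.52 / 236.727 = 1.56 s.

1.56 s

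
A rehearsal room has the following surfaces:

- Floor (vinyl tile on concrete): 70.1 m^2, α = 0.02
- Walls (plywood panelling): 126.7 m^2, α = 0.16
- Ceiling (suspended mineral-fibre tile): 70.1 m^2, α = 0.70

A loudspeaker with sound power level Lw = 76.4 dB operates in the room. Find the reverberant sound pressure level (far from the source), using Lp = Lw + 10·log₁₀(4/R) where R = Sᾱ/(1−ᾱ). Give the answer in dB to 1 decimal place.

62.6 dB

A = 70.744 sabins; S = 266.9 m^2.
ᾱ = 0.2651, so room constant R = A/(1−ᾱ) = 96.263 m^2.
Lp = Lw + 10 log₁₀(4/R) = 76.4 -13.81 = 62.6 dB.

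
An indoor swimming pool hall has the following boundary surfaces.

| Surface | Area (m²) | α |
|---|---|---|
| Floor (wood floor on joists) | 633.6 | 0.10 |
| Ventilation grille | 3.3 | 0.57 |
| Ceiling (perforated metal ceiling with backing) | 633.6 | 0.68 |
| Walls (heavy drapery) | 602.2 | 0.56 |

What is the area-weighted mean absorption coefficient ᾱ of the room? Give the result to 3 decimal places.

S = Σ Sᵢ = 633.6 + 3.3 + 633.6 + 602.2 = 1872.7 m².
Σ(Sᵢαᵢ) = 633.6×0.10 + 3.3×0.57 + 633.6×0.68 + 602.2×0.56 = 833.321.
ᾱ = 833.321 / 1872.7 = 0.445.

0.445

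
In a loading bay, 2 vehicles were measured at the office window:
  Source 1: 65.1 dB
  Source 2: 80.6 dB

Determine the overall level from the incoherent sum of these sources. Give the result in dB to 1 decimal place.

Sum in the linear (power) domain: Σ 10^(Lᵢ/10) = 10^(65.1/10) + 10^(80.6/10) = 1.181e+08.
Back to dB: 10·log₁₀ Σ = 80.7 dB.

80.7 dB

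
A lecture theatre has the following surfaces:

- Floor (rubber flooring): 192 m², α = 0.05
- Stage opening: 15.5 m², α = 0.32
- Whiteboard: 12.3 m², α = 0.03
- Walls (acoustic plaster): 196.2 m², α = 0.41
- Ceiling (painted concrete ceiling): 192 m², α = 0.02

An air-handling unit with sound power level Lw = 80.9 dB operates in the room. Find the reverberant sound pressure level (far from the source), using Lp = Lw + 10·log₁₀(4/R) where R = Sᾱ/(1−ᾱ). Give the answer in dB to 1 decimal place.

Σ(Sᵢαᵢ) = 192·0.05 + 15.5·0.32 + 12.3·0.03 + 196.2·0.41 + 192·0.02 = 99.211; total area S = 608.0 m².
ᾱ = 99.211/608.0 = 0.1632; R = Sᾱ/(1−ᾱ) = 99.211/(1−0.1632) = 118.560 m².
Lp = Lw + 10 log₁₀(4/R) = 80.9 -14.72 = 66.2 dB.

66.2 dB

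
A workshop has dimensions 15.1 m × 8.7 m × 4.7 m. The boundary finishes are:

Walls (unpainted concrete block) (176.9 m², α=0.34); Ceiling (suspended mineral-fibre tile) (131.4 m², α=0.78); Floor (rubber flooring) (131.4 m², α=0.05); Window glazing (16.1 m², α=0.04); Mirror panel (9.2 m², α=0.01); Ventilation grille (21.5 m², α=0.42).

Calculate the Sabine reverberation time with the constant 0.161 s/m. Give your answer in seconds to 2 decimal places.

0.56 sec

Summing Sᵢαᵢ: 60.146 + 102.492 + 6.570 + 0.644 + 0.092 + 9.030 → A = 178.974 sabins.
Room volume: 617.439 m³.
RT60 = 0.161 · V / A = 0.161 × 617.439 / 178.974 = 0.56 s.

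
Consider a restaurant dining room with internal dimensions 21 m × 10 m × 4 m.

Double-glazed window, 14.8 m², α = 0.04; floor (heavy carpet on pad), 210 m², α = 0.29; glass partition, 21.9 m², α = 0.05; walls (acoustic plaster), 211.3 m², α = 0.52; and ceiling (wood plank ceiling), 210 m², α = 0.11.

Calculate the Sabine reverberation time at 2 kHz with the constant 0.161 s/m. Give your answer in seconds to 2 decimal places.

Equivalent absorption area: A = 14.8·0.04 + 210·0.29 + 21.9·0.05 + 211.3·0.52 + 210·0.11 = 195.563 m².
Volume V = 21 × 10 × 4 = 840 m³.
Sabine: RT60 = 0.161 × 840 / 195.563 = 0.69 s.

0.69 seconds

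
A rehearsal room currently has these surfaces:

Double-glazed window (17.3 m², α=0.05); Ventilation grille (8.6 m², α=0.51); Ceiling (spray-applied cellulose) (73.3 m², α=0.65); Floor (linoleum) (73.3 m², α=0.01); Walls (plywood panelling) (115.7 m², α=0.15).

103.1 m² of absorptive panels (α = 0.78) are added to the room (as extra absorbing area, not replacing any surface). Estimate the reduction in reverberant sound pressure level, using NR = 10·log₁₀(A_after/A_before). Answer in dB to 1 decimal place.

Equivalent absorption area: A_before = 17.3·0.05 + 8.6·0.51 + 73.3·0.65 + 73.3·0.01 + 115.7·0.15 = 70.984 m².
Added absorption = 103.1 × 0.78 = 80.418 sabins.
A_after = 70.984 + 80.418 = 151.402 sabins.
Reduction = 10 log₁₀(A_after/A_before) = 10 log₁₀(2.1329) = 3.3 dB.

3.3 dB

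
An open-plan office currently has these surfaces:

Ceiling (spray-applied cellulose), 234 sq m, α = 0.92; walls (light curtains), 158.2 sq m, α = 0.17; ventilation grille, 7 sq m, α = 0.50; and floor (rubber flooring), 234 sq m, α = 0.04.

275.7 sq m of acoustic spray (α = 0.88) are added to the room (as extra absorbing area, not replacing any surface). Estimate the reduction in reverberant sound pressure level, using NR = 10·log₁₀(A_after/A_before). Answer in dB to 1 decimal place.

2.9 dB

Equivalent absorption area: A_before = 234*0.92 + 158.2*0.17 + 7*0.50 + 234*0.04 = 255.034 sq m.
Treatment contributes 275.7·0.88 = 242.616 sabins.
New total A_after = 497.650 sabins.
Reduction = 10 log₁₀(A_after/A_before) = 10 log₁₀(1.9513) = 2.9 dB.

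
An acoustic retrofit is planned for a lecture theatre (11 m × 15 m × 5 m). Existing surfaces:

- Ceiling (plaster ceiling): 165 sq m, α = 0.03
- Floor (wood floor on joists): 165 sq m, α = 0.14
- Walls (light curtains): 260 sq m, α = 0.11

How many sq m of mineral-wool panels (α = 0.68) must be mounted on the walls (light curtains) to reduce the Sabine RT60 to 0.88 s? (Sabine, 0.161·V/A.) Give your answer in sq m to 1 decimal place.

Summing Sᵢαᵢ: 4.950 + 23.100 + 28.600 → A₁ = 56.650 sabins.
Required A₂ = 0.161·825/0.88 = 150.938 sabins.
ΔA needed = 150.938 − 56.650 = 94.288 sabins.
Each sq m of panel replacing the walls (light curtains) adds (0.68 − 0.11) = 0.57 sabins.
Panel area = 94.288 / 0.57 = 165.4 sq m.

165.4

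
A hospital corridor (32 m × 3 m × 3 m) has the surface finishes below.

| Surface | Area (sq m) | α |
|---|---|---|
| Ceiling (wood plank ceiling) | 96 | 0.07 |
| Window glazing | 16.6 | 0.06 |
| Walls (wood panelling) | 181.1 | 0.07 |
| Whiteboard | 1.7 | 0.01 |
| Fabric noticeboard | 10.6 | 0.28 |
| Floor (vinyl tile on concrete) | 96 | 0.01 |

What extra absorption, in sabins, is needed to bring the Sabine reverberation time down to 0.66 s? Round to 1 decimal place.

45.9 sabins

A₁ = Σ Sᵢαᵢ = 96×0.07 + 16.6×0.06 + 181.1×0.07 + 1.7×0.01 + 10.6×0.28 + 96×0.01 = 24.338 sabins.
Target A₂ = 0.161·288/0.66 = 70.255 sabins (V = 288 m³).
Shortfall: 70.255 − 24.338 = 45.9 sabins.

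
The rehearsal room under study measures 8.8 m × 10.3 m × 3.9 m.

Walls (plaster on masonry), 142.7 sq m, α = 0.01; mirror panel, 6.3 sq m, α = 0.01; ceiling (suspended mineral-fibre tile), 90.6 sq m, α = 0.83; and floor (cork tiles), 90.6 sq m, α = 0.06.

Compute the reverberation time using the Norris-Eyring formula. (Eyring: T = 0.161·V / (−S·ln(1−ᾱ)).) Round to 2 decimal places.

0.60 s

Total surface area S = 142.7 + 6.3 + 90.6 + 90.6 = 330.2 sq m.
Absorption A = 142.7·0.01 + 6.3·0.01 + 90.6·0.83 + 90.6·0.06 = 82.124 sabins.
Mean coefficient ᾱ = A/S = 0.2487.
−S·ln(1−ᾱ) = −330.2 × ln(1 − 0.2487) = 94.421.
V = 8.8 × 10.3 × 3.9 = 353.496 m³.
RT60 = 0.161 × 353.496 / 94.421 = 0.60 s.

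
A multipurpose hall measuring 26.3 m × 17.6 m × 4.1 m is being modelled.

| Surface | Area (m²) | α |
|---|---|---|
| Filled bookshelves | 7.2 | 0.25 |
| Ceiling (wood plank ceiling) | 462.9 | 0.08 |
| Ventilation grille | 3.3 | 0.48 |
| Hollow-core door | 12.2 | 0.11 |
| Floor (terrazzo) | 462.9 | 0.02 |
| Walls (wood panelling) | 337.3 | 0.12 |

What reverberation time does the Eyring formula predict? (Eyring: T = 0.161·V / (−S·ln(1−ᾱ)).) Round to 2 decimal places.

Total surface area S = 7.2 + 462.9 + 3.3 + 12.2 + 462.9 + 337.3 = 1285.8 m².
Σ(Sᵢαᵢ) = 7.2×0.25 + 462.9×0.08 + 3.3×0.48 + 12.2×0.11 + 462.9×0.02 + 337.3×0.12 = 91.492.
ᾱ = 91.492 / 1285.8 = 0.0712.
Eyring denominator: −S ln(1−ᾱ) = 94.972.
V = 26.3 × 17.6 × 4.1 = 1897.808 m³.
RT60 = 0.161 × 1897.808 / 94.972 = 3.22 s.

3.22 s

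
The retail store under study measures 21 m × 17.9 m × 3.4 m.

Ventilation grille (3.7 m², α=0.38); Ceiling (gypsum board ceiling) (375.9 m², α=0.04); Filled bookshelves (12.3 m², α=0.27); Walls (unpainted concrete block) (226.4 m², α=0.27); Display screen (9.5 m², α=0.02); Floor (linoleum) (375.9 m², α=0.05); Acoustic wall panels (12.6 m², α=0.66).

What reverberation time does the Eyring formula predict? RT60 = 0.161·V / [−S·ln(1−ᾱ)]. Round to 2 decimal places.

1.80 s

S = Σ Sᵢ = 1016.3 m².
Σ(Sᵢαᵢ) = 3.7·0.38 + 375.9·0.04 + 12.3·0.27 + 226.4·0.27 + 9.5·0.02 + 375.9·0.05 + 12.6·0.66 = 108.192.
Mean coefficient ᾱ = A/S = 0.1065.
Eyring denominator: −S ln(1−ᾱ) = 114.444.
V = 21 × 17.9 × 3.4 = 1278.06 m³.
T = 0.161·V/[−S·ln(1−ᾱ)] = 0.161·1278.06/114.444 = 1.80 s.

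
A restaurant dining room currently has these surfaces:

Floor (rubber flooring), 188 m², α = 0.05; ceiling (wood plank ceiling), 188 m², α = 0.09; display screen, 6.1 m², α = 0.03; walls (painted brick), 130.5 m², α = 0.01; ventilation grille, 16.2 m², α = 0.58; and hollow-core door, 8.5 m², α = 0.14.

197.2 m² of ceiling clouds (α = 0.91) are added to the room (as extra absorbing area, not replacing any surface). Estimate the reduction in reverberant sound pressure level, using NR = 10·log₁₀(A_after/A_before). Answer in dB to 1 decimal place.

Equivalent absorption area: A_before = 188×0.05 + 188×0.09 + 6.1×0.03 + 130.5×0.01 + 16.2×0.58 + 8.5×0.14 = 38.394 m².
Added absorption = 197.2 × 0.91 = 179.452 sabins.
New total A_after = 217.846 sabins.
Reduction = 10 log₁₀(A_after/A_before) = 10 log₁₀(5.6740) = 7.5 dB.

7.5 dB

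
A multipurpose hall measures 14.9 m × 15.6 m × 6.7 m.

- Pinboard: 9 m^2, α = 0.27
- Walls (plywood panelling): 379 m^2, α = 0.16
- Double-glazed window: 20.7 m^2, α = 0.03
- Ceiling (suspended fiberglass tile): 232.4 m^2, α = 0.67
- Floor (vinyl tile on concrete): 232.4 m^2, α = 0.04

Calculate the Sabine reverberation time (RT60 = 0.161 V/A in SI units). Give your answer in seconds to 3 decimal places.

Total absorption A = 9*0.27 + 379*0.16 + 20.7*0.03 + 232.4*0.67 + 232.4*0.04
  = 2.430 + 60.640 + 0.621 + 155.708 + 9.296 = 228.695 m^2 sabins.
V = 14.9·15.6·6.7 = 1557.348 m³.
RT60 = 0.161 · V / A = 0.161 × 1557.348 / 228.695 = 1.096 s.

1.096 seconds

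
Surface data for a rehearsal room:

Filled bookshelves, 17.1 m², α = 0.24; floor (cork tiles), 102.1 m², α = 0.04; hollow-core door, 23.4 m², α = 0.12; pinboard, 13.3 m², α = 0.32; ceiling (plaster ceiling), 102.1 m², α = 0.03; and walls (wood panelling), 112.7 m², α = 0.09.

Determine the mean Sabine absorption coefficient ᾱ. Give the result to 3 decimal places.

S = Σ Sᵢ = 17.1 + 102.1 + 23.4 + 13.3 + 102.1 + 112.7 = 370.7 m².
Weighted sum Σ Sα = 28.458.
ᾱ = A/S = 0.077.

0.077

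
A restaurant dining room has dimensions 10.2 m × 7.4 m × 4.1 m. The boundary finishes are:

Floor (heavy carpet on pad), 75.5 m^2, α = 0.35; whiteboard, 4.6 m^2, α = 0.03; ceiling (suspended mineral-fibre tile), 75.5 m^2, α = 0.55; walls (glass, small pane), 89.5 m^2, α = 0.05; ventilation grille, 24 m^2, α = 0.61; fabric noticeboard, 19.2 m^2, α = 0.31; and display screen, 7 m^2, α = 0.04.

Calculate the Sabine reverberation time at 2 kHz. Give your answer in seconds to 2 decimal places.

0.53 seconds

Equivalent absorption area: A = 75.5×0.35 + 4.6×0.03 + 75.5×0.55 + 89.5×0.05 + 24×0.61 + 19.2×0.31 + 7×0.04 = 93.435 m^2.
V = 10.2·7.4·4.1 = 309.468 m³.
RT60 = 0.161 · V / A = 0.161 × 309.468 / 93.435 = 0.53 s.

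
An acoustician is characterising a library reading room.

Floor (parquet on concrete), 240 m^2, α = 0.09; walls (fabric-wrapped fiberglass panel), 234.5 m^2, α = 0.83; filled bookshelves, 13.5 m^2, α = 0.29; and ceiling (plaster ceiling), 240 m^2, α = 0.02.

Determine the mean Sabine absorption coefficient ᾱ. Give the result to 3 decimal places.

Total surface area S = 728.0 m^2.
Weighted sum Σ Sα = 224.950.
ᾱ = 224.950 / 728.0 = 0.309.

0.309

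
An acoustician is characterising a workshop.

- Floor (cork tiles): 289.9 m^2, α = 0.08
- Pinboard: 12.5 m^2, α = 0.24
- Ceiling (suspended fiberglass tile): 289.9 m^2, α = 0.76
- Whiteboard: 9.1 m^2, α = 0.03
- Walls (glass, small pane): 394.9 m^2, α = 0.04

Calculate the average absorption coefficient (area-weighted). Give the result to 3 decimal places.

Total surface area S = 996.3 m^2.
Weighted sum Σ Sα = 262.585.
ᾱ = A/S = 0.264.

0.264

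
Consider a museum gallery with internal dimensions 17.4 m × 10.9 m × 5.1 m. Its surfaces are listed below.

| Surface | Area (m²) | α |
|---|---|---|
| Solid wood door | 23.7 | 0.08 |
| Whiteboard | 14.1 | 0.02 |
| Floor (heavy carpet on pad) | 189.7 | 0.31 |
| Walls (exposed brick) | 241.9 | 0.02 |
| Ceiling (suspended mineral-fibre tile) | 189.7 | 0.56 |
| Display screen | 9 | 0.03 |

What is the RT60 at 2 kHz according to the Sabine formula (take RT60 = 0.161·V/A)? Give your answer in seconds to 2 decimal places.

Total absorption A = 23.7·0.08 + 14.1·0.02 + 189.7·0.31 + 241.9·0.02 + 189.7·0.56 + 9·0.03
  = 1.896 + 0.282 + 58.807 + 4.838 + 106.232 + 0.270 = 172.325 m² sabins.
Volume V = 17.4 × 10.9 × 5.1 = 967.266 m³.
T = 0.161 V/A = 0.161·967.266/172.325 = 0.90 s.

0.90 s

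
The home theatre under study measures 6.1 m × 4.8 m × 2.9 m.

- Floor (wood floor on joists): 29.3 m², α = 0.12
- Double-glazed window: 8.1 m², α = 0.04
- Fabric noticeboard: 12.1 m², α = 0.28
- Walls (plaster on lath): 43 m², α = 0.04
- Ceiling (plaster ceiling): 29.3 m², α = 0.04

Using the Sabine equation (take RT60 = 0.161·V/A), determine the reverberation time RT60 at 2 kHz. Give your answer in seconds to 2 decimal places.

1.35 s

A = Σ Sᵢαᵢ = 29.3*0.12 + 8.1*0.04 + 12.1*0.28 + 43*0.04 + 29.3*0.04 = 10.120 sabins.
V = 6.1·4.8·2.9 = 84.912 m³.
RT60 = 0.161 · V / A = 0.161 × 84.912 / 10.120 = 1.35 s.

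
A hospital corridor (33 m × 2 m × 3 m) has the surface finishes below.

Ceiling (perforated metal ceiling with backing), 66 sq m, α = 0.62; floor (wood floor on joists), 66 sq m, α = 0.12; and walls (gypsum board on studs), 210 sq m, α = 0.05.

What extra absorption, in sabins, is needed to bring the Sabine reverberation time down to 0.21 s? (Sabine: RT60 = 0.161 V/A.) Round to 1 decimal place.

A₁ = Σ Sᵢαᵢ = 66*0.62 + 66*0.12 + 210*0.05 = 59.340 sabins.
Target A₂ = 0.161·198/0.21 = 151.800 sabins (V = 198 m³).
ΔA = A₂ − A₁ = 151.800 − 59.340 = 92.5 sabins.

92.5 sabins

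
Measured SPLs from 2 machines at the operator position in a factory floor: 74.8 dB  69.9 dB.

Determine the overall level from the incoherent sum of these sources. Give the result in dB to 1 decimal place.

Sum in the linear (power) domain: Σ 10^(Lᵢ/10) = 10^(74.8/10) + 10^(69.9/10) = 3.997e+07.
L_total = 10·log₁₀(3.997e+07) = 76.0 dB.

76.0 dB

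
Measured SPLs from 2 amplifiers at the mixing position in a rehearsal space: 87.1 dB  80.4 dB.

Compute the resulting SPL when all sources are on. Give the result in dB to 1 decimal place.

Sum in the linear (power) domain: Σ 10^(Lᵢ/10) = 10^(87.1/10) + 10^(80.4/10) = 6.225e+08.
Combined level = 10 log₁₀(6.225e+08) = 87.9 dB.

87.9 dB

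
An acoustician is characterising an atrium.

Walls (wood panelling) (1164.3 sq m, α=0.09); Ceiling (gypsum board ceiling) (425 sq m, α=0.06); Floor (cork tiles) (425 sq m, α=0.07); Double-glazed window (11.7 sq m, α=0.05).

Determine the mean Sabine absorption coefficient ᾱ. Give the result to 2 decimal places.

0.08

Total surface area S = 2026.0 sq m.
Weighted sum Σ Sα = 160.622.
ᾱ = A/S = 0.08.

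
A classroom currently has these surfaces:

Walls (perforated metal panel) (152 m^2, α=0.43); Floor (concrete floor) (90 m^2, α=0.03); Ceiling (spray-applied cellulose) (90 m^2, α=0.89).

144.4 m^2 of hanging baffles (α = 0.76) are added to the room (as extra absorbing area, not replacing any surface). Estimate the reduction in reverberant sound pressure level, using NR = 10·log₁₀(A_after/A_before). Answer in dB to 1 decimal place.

A_before = Σ Sᵢαᵢ = 152·0.43 + 90·0.03 + 90·0.89 = 148.160 sabins.
Added absorption = 144.4 × 0.76 = 109.744 sabins.
A_after = 148.160 + 109.744 = 257.904 sabins.
NR = 10·log₁₀(257.904/148.160) = 2.4 dB.

2.4 dB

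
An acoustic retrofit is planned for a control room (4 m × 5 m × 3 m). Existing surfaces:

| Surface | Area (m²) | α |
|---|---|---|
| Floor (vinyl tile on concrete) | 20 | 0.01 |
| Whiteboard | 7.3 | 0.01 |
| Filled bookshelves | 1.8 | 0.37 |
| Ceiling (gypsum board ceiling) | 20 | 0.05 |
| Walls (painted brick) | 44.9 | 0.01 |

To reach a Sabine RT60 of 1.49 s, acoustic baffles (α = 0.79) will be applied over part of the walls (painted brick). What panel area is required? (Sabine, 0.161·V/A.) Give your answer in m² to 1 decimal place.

Total absorption A₁ = 20*0.01 + 7.3*0.01 + 1.8*0.37 + 20*0.05 + 44.9*0.01
  = 0.200 + 0.073 + 0.666 + 1.000 + 0.449 = 2.388 m² sabins.
V = 60 m³. Target absorption A₂ = 0.161 × 60 / 1.49 = 6.483 sabins.
Absorption to add: 6.483 − 2.388 = 4.095 sabins.
Each m² of panel replacing the walls (painted brick) adds (0.79 − 0.01) = 0.78 sabins.
Area = ΔA/Δα = 4.095/0.78 = 5.3 m².

5.3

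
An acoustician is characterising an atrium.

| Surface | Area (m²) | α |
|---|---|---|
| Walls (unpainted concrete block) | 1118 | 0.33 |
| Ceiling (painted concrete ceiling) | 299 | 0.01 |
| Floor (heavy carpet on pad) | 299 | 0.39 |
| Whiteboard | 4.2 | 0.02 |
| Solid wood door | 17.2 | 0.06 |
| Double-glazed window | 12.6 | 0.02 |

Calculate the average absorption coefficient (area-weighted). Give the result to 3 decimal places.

0.280

S = Σ Sᵢ = 1118 + 299 + 299 + 4.2 + 17.2 + 12.6 = 1750.0 m².
Weighted sum Σ Sα = 489.908.
ᾱ = 489.908 / 1750.0 = 0.280.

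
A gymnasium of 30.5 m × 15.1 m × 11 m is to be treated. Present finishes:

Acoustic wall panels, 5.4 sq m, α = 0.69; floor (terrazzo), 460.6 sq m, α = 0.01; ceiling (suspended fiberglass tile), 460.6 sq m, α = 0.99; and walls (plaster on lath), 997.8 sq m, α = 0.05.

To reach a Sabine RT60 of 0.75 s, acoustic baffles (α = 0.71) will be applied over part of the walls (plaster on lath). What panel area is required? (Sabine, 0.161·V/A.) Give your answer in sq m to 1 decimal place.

Summing Sᵢαᵢ: 3.726 + 4.606 + 455.994 + 49.890 → A₁ = 514.216 sabins.
V = 5066.05 m³. Target absorption A₂ = 0.161 × 5066.05 / 0.75 = 1087.512 sabins.
Absorption to add: 1087.512 − 514.216 = 573.296 sabins.
Each sq m of panel replacing the walls (plaster on lath) adds (0.71 − 0.05) = 0.66 sabins.
Panel area = 573.296 / 0.66 = 868.6 sq m.

868.6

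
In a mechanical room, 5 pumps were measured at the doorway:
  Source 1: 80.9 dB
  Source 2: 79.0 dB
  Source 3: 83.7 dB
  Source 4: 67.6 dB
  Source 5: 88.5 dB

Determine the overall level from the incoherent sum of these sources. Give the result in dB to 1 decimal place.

Σ 10^(Lᵢ/10) = 1.151e+09.
Combined level = 10 log₁₀(1.151e+09) = 90.6 dB.

90.6 dB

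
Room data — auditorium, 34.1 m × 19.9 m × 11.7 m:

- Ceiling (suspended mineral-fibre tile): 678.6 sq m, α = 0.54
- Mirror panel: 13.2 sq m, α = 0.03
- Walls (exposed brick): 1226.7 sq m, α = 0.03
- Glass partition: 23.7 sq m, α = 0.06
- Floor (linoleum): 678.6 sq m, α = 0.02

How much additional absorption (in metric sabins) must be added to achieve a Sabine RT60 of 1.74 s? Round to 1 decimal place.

316.0 sabins

Total absorption A₁ = 678.6×0.54 + 13.2×0.03 + 1226.7×0.03 + 23.7×0.06 + 678.6×0.02
  = 366.444 + 0.396 + 36.801 + 1.422 + 13.572 = 418.635 sq m sabins.
Target A₂ = 0.161·7939.503/1.74 = 734.632 sabins (V = 7939.503 m³).
ΔA = A₂ − A₁ = 734.632 − 418.635 = 316.0 sabins.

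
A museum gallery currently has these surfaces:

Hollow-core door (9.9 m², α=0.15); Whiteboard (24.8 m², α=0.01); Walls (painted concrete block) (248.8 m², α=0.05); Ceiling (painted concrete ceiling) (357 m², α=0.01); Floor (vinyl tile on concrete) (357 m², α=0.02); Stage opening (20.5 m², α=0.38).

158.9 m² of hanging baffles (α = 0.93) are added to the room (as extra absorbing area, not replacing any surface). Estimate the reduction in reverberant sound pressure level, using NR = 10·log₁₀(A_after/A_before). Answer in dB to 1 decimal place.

Total absorption A_before = 9.9×0.15 + 24.8×0.01 + 248.8×0.05 + 357×0.01 + 357×0.02 + 20.5×0.38
  = 1.485 + 0.248 + 12.440 + 3.570 + 7.140 + 7.790 = 32.673 m² sabins.
Treatment contributes 158.9·0.93 = 147.777 sabins.
A_after = 32.673 + 147.777 = 180.450 sabins.
Reduction = 10 log₁₀(A_after/A_before) = 10 log₁₀(5.5229) = 7.4 dB.

7.4 dB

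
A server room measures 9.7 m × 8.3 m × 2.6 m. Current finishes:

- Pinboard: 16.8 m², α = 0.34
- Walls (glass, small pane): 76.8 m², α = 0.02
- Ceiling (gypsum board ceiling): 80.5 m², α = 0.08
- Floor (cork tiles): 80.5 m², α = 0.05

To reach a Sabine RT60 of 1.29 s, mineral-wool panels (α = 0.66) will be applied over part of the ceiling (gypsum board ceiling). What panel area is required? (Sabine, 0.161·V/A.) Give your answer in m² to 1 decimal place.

14.5

Total absorption A₁ = 16.8·0.34 + 76.8·0.02 + 80.5·0.08 + 80.5·0.05
  = 5.712 + 1.536 + 6.440 + 4.025 = 17.713 m² sabins.
Required A₂ = 0.161·209.326/1.29 = 26.125 sabins.
ΔA needed = 26.125 − 17.713 = 8.412 sabins.
Each m² of panel replacing the ceiling (gypsum board ceiling) adds (0.66 − 0.08) = 0.58 sabins.
Area = ΔA/Δα = 8.412/0.58 = 14.5 m².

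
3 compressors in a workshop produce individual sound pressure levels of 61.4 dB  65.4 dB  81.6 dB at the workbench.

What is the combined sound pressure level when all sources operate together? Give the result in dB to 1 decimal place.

81.7 dB

Σ 10^(Lᵢ/10) = 1.494e+08.
Back to dB: 10·log₁₀ Σ = 81.7 dB.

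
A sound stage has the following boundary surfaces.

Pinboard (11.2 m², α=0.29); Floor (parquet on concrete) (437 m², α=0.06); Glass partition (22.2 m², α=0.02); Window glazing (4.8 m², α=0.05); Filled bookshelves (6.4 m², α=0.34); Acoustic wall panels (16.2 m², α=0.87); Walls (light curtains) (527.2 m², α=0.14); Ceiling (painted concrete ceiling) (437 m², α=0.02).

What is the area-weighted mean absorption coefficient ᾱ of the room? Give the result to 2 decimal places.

0.09

Total surface area S = 1462.0 m².
A = 11.2·0.29 + 437·0.06 + 22.2·0.02 + 4.8·0.05 + 6.4·0.34 + 16.2·0.87 + 527.2·0.14 + 437·0.02 = 128.970 sabins.
ᾱ = 128.970 / 1462.0 = 0.09.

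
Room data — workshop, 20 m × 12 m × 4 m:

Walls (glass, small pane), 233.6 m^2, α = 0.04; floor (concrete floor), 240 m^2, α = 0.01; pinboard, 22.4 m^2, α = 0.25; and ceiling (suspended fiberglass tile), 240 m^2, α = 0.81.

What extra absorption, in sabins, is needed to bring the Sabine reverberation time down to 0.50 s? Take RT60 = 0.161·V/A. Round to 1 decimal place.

97.4 sabins

Total absorption A₁ = 233.6*0.04 + 240*0.01 + 22.4*0.25 + 240*0.81
  = 9.344 + 2.400 + 5.600 + 194.400 = 211.744 m^2 sabins.
For T = 0.50 s, need A₂ = 0.161·V/T = 0.161·960/0.50 = 309.120 sabins.
Shortfall: 309.120 − 211.744 = 97.4 sabins.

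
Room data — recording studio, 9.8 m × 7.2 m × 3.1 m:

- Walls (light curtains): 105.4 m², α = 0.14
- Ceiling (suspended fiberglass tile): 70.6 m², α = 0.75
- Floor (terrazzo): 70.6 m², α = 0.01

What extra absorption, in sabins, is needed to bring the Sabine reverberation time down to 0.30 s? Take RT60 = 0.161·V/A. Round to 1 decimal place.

Total absorption A₁ = 105.4×0.14 + 70.6×0.75 + 70.6×0.01
  = 14.756 + 52.950 + 0.706 = 68.412 m² sabins.
Target A₂ = 0.161·218.736/0.30 = 117.388 sabins (V = 218.736 m³).
Shortfall: 117.388 − 68.412 = 49.0 sabins.

49.0 sabins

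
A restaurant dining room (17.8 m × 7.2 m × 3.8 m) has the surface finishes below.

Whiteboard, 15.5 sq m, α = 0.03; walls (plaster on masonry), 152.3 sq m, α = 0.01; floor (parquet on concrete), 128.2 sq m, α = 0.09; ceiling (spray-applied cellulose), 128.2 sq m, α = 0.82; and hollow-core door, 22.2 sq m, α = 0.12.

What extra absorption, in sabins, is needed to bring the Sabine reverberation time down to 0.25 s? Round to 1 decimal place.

192.3 sabins

A₁ = Σ Sᵢαᵢ = 15.5×0.03 + 152.3×0.01 + 128.2×0.09 + 128.2×0.82 + 22.2×0.12 = 121.314 sabins.
For T = 0.25 s, need A₂ = 0.161·V/T = 0.161·487.008/0.25 = 313.633 sabins.
Additional absorption ΔA = 313.633 − 121.314 = 192.3 sabins.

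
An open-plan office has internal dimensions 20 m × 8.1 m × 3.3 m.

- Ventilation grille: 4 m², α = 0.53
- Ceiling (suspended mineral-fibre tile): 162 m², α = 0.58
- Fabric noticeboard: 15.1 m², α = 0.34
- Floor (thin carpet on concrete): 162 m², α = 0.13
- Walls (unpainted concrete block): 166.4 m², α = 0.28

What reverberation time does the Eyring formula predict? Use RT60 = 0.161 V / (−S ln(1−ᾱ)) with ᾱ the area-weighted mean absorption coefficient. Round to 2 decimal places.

0.42 seconds

Total surface area S = 4 + 162 + 15.1 + 162 + 166.4 = 509.5 m².
Σ(Sᵢαᵢ) = 4×0.53 + 162×0.58 + 15.1×0.34 + 162×0.13 + 166.4×0.28 = 168.866.
ᾱ = 168.866 / 509.5 = 0.3314.
Eyring denominator: −S ln(1−ᾱ) = 205.109.
V = 20 × 8.1 × 3.3 = 534.6 m³.
RT60 = 0.161 × 534.6 / 205.109 = 0.42 s.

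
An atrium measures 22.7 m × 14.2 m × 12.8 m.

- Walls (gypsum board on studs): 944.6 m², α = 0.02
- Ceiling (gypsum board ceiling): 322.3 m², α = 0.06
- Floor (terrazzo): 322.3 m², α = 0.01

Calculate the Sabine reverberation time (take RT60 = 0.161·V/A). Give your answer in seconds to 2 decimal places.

16.02 seconds

Equivalent absorption area: A = 944.6·0.02 + 322.3·0.06 + 322.3·0.01 = 41.453 m².
V = 22.7·14.2·12.8 = 4125.952 m³.
Sabine: RT60 = 0.161 × 4125.952 / 41.453 = 16.02 s.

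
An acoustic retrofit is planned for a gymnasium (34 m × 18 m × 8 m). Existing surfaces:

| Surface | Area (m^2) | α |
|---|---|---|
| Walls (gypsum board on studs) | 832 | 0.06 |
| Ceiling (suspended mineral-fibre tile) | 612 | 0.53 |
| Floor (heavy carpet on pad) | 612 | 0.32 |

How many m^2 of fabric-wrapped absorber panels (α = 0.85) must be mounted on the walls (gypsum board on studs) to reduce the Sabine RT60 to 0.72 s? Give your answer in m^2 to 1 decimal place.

664.2

Summing Sᵢαᵢ: 49.920 + 324.360 + 195.840 → A₁ = 570.120 sabins.
V = 4896 m³. Target absorption A₂ = 0.161 × 4896 / 0.72 = 1094.800 sabins.
ΔA needed = 1094.800 − 570.120 = 524.680 sabins.
Each m^2 of panel replacing the walls (gypsum board on studs) adds (0.85 − 0.06) = 0.79 sabins.
Area = ΔA/Δα = 524.680/0.79 = 664.2 m^2.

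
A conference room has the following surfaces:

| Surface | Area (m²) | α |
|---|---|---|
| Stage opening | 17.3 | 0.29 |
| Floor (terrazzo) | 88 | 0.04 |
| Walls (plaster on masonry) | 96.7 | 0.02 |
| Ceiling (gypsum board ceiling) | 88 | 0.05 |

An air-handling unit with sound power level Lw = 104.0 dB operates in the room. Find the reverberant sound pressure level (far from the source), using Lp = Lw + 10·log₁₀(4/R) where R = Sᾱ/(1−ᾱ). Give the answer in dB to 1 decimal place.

98.1 dB

Σ(Sᵢαᵢ) = 17.3·0.29 + 88·0.04 + 96.7·0.02 + 88·0.05 = 14.871; total area S = 290.0 m².
ᾱ = 0.0513, so room constant R = A/(1−ᾱ) = 15.675 m².
Lp = Lw + 10 log₁₀(4/R) = 104.0 -5.93 = 98.1 dB.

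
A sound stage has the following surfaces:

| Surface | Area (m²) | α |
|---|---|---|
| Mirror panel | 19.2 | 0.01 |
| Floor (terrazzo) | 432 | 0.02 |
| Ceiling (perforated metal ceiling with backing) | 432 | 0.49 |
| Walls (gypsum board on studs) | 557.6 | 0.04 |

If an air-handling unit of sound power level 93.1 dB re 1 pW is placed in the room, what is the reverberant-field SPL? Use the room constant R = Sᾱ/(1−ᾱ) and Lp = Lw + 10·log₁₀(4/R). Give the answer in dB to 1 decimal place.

74.5 dB

A = 242.816 sabins; S = 1440.8 m².
ᾱ = 0.1685, so room constant R = A/(1−ᾱ) = 292.022 m².
Lp = Lw + 10 log₁₀(4/R) = 93.1 -18.63 = 74.5 dB.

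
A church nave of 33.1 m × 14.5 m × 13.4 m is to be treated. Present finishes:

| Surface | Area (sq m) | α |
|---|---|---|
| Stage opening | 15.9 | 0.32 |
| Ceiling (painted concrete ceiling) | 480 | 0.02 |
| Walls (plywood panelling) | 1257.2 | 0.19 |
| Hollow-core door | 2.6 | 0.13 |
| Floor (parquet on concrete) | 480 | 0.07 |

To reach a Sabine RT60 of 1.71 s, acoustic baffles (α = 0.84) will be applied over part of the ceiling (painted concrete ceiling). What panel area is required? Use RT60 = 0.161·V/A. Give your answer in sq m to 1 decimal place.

Total absorption A₁ = 15.9×0.32 + 480×0.02 + 1257.2×0.19 + 2.6×0.13 + 480×0.07
  = 5.088 + 9.600 + 238.868 + 0.338 + 33.600 = 287.494 sq m sabins.
Required A₂ = 0.161·6431.33/1.71 = 605.523 sabins.
ΔA needed = 605.523 − 287.494 = 318.029 sabins.
Net gain per sq m: Δα = 0.84 − 0.02 = 0.82.
Area = ΔA/Δα = 318.029/0.82 = 387.8 sq m.

387.8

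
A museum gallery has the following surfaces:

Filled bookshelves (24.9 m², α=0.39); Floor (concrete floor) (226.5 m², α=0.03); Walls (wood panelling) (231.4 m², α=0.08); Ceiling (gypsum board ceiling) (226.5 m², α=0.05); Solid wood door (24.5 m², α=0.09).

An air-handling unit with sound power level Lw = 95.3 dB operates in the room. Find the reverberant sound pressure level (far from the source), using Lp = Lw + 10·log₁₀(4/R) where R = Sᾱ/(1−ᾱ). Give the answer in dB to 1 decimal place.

84.2 dB

Σ(Sᵢαᵢ) = 24.9×0.39 + 226.5×0.03 + 231.4×0.08 + 226.5×0.05 + 24.5×0.09 = 48.548; total area S = 733.8 m².
ᾱ = 48.548/733.8 = 0.0662; R = Sᾱ/(1−ᾱ) = 48.548/(1−0.0662) = 51.990 m².
Lp = 95.3 + 10·log₁₀(4/51.990) = 95.3 + (-11.14) = 84.2 dB.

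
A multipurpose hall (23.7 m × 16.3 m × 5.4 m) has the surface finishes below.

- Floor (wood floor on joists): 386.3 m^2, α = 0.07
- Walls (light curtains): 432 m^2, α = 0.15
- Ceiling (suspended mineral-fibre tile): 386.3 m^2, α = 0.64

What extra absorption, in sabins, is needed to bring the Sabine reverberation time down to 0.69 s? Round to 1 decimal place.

147.7 sabins

Equivalent absorption area: A₁ = 386.3·0.07 + 432·0.15 + 386.3·0.64 = 339.073 m^2.
V = 2086.074 m³. Required absorption A₂ = 0.161 × 2086.074 / 0.69 = 486.751 sabins.
Shortfall: 486.751 − 339.073 = 147.7 sabins.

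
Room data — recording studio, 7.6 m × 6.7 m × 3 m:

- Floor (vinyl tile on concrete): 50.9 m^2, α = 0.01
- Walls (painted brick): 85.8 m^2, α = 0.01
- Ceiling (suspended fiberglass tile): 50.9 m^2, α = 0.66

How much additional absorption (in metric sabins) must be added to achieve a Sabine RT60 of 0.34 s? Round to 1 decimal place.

A₁ = Σ Sᵢαᵢ = 50.9·0.01 + 85.8·0.01 + 50.9·0.66 = 34.961 sabins.
For T = 0.34 s, need A₂ = 0.161·V/T = 0.161·152.76/0.34 = 72.336 sabins.
Additional absorption ΔA = 72.336 − 34.961 = 37.4 sabins.

37.4 sabins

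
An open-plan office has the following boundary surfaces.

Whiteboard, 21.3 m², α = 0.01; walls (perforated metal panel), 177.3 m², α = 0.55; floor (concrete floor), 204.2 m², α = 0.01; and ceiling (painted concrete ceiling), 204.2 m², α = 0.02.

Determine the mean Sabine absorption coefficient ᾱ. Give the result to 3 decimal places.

S = Σ Sᵢ = 21.3 + 177.3 + 204.2 + 204.2 = 607.0 m².
Σ(Sᵢαᵢ) = 21.3*0.01 + 177.3*0.55 + 204.2*0.01 + 204.2*0.02 = 103.854.
ᾱ = A/S = 0.171.

0.171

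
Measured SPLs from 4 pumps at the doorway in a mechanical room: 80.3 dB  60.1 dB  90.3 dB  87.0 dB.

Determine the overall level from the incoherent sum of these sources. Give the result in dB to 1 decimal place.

Converting to relative power and adding: 10^(80.3/10) + 10^(60.1/10) + 10^(90.3/10) + 10^(87.0/10) = 1.681e+09.
L_total = 10·log₁₀(1.681e+09) = 92.3 dB.

92.3 dB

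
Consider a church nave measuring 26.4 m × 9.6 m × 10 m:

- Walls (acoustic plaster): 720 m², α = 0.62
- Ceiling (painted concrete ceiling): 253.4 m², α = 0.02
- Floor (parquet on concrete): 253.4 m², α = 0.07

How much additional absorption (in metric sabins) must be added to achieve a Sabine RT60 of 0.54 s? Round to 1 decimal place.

286.4 sabins

A₁ = Σ Sᵢαᵢ = 720·0.62 + 253.4·0.02 + 253.4·0.07 = 469.206 sabins.
V = 2534.4 m³. Required absorption A₂ = 0.161 × 2534.4 / 0.54 = 755.627 sabins.
Additional absorption ΔA = 755.627 − 469.206 = 286.4 sabins.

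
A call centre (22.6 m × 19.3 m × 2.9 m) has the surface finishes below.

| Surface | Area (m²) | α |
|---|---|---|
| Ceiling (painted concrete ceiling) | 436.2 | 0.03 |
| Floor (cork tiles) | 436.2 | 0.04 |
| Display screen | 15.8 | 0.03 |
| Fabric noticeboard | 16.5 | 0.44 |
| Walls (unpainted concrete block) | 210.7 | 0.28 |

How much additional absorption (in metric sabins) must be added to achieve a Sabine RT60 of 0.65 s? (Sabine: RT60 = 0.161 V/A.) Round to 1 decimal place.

216.0 sabins

A₁ = Σ Sᵢαᵢ = 436.2×0.03 + 436.2×0.04 + 15.8×0.03 + 16.5×0.44 + 210.7×0.28 = 97.264 sabins.
For T = 0.65 s, need A₂ = 0.161·V/T = 0.161·1264.922/0.65 = 313.311 sabins.
ΔA = A₂ − A₁ = 313.311 − 97.264 = 216.0 sabins.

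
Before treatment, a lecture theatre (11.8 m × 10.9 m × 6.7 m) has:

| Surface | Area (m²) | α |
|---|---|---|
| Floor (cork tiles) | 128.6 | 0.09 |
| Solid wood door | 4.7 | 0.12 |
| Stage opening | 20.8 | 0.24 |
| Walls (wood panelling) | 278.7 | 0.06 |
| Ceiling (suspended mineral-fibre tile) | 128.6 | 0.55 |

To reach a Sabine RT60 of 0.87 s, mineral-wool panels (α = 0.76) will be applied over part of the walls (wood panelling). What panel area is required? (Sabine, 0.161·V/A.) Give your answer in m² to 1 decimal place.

78.4

Summing Sᵢαᵢ: 11.574 + 0.564 + 4.992 + 16.722 + 70.730 → A₁ = 104.582 sabins.
Required A₂ = 0.161·861.754/0.87 = 159.474 sabins.
Absorption to add: 159.474 − 104.582 = 54.892 sabins.
Each m² of panel replacing the walls (wood panelling) adds (0.76 − 0.06) = 0.70 sabins.
Panel area = 54.892 / 0.70 = 78.4 m².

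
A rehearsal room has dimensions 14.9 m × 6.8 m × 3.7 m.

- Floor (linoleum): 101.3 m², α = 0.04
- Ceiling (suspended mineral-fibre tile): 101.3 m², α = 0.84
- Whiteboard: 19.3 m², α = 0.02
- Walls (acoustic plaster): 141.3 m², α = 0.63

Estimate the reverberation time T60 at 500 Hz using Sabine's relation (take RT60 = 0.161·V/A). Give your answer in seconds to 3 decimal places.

0.338 s

Summing Sᵢαᵢ: 4.052 + 85.092 + 0.386 + 89.019 → A = 178.549 sabins.
V = 14.9·6.8·3.7 = 374.884 m³.
Sabine: RT60 = 0.161 × 374.884 / 178.549 = 0.338 s.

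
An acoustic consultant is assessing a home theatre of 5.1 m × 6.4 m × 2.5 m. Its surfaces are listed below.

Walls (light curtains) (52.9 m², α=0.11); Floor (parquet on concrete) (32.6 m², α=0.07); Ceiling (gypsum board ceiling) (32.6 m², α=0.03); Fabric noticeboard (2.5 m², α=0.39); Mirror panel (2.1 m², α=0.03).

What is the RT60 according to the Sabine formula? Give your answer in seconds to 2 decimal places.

Equivalent absorption area: A = 52.9·0.11 + 32.6·0.07 + 32.6·0.03 + 2.5·0.39 + 2.1·0.03 = 10.117 m².
Volume V = 5.1 × 6.4 × 2.5 = 81.6 m³.
RT60 = 0.161 · V / A = 0.161 × 81.6 / 10.117 = 1.30 s.

1.30 s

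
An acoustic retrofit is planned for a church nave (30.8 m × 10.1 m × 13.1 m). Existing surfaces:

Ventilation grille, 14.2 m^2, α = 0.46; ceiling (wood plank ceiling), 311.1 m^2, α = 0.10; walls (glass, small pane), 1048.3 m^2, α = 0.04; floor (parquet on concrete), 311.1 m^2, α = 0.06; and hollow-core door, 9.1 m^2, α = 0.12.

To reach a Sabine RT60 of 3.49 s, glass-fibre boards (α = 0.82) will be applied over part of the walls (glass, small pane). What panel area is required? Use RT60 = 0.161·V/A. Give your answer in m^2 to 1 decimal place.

113.7

A₁ = Σ Sᵢαᵢ = 14.2×0.46 + 311.1×0.10 + 1048.3×0.04 + 311.1×0.06 + 9.1×0.12 = 99.332 sabins.
Required A₂ = 0.161·4075.148/3.49 = 187.994 sabins.
Absorption to add: 187.994 − 99.332 = 88.662 sabins.
Each m^2 of panel replacing the walls (glass, small pane) adds (0.82 − 0.04) = 0.78 sabins.
Panel area = 88.662 / 0.78 = 113.7 m^2.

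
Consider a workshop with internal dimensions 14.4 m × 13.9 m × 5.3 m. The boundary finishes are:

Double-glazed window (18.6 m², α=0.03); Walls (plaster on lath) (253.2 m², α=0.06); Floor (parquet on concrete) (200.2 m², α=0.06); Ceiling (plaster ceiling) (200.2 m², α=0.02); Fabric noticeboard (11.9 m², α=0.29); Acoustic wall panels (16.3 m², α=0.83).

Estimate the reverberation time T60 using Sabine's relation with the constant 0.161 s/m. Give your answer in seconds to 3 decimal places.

3.504 s

Summing Sᵢαᵢ: 0.558 + 15.192 + 12.012 + 4.004 + 3.451 + 13.529 → A = 48.746 sabins.
V = 14.4·13.9·5.3 = 1060.848 m³.
RT60 = 0.161 · V / A = 0.161 × 1060.848 / 48.746 = 3.504 s.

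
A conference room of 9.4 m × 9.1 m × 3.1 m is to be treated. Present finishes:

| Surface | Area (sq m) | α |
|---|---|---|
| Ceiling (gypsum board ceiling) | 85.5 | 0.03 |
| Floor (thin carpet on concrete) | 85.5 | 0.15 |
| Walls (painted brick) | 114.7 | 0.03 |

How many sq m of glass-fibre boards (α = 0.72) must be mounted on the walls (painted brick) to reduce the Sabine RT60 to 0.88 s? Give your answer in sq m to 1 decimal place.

Total absorption A₁ = 85.5·0.03 + 85.5·0.15 + 114.7·0.03
  = 2.565 + 12.825 + 3.441 = 18.831 sq m sabins.
Required A₂ = 0.161·265.174/0.88 = 48.515 sabins.
Absorption to add: 48.515 − 18.831 = 29.684 sabins.
Net gain per sq m: Δα = 0.72 − 0.03 = 0.69.
Area = ΔA/Δα = 29.684/0.69 = 43.0 sq m.

43.0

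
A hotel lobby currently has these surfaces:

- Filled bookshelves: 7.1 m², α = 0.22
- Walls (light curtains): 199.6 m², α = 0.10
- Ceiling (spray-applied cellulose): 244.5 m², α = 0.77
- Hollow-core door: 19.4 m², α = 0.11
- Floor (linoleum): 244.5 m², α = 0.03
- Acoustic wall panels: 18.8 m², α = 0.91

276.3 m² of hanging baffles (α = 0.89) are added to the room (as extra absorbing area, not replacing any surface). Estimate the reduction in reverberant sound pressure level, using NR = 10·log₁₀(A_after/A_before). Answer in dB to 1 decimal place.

3.1 dB

Total absorption A_before = 7.1*0.22 + 199.6*0.10 + 244.5*0.77 + 19.4*0.11 + 244.5*0.03 + 18.8*0.91
  = 1.562 + 19.960 + 188.265 + 2.134 + 7.335 + 17.108 = 236.364 m² sabins.
Added absorption = 276.3 × 0.89 = 245.907 sabins.
A_after = 236.364 + 245.907 = 482.271 sabins.
NR = 10·log₁₀(482.271/236.364) = 3.1 dB.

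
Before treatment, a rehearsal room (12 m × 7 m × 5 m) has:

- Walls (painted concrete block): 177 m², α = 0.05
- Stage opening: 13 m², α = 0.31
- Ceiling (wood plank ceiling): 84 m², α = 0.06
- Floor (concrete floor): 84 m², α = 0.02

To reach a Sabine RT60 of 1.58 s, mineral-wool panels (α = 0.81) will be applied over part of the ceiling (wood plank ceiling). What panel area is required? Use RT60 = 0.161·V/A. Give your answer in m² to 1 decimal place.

30.9

Equivalent absorption area: A₁ = 177×0.05 + 13×0.31 + 84×0.06 + 84×0.02 = 19.600 m².
Required A₂ = 0.161·420/1.58 = 42.797 sabins.
Absorption to add: 42.797 − 19.600 = 23.197 sabins.
Each m² of panel replacing the ceiling (wood plank ceiling) adds (0.81 − 0.06) = 0.75 sabins.
Panel area = 23.197 / 0.75 = 30.9 m².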